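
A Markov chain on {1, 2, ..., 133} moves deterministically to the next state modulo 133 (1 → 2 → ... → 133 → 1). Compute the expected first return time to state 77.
E[T_77 | X_0 = 77] = 133

The chain cycles deterministically, so starting at state 77 it returns in exactly 133 steps. Equivalently, the stationary distribution is uniform π_j = 1/133 for every state j, so by Kac's formula E[T_77] = 1/π_77 = 133.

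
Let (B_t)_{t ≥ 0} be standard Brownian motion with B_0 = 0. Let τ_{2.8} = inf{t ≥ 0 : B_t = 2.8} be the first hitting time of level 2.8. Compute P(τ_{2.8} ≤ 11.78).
P(τ_{2.8} ≤ 11.78) = 2(1 − Φ(2.8/√11.78)) = 2(1 − Φ(0.8158)) ≈ 0.4146

By the reflection principle for standard BM, P(τ_b ≤ t) = 2 · P(B_t ≥ b). Since B_t ~ N(0, t), P(B_t ≥ 2.8) = 1 − Φ(2.8/√t) = 1 − Φ(2.8/√11.78) = 1 − Φ(0.8158) ≈ 0.20731. Doubling: P(τ_{2.8} ≤ 11.78) ≈ 2 · 0.20731 = 0.41462 ≈ 0.4146.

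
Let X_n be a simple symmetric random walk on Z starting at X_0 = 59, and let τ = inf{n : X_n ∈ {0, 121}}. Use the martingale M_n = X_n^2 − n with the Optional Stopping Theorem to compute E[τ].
E[τ] = 3658

M_n = X_n^2 − n is a martingale (since E[X_{n+1}^2 | F_n] = X_n^2 + 1). By OST (τ has finite mean in a bounded region), E[M_τ] = E[M_0] = X_0^2 − 0 = 59^2 = 3481. Also E[M_τ] = E[X_τ^2] − E[τ]. The walk exits at 0 or 121, with P(hit 121 first) = 59/121, so E[X_τ^2] = 121^2 · 59/121 + 0 = 7139. Thus E[τ] = E[X_τ^2] − E[M_τ] = 7139 − 3481 = 3658 = 59(121 − 59) = 3658.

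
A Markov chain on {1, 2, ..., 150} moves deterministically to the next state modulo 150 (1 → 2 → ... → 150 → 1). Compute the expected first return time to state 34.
E[T_34 | X_0 = 34] = 150

The chain cycles deterministically, so starting at state 34 it returns in exactly 150 steps. Equivalently, the stationary distribution is uniform π_j = 1/150 for every state j, so by Kac's formula E[T_34] = 1/π_34 = 150.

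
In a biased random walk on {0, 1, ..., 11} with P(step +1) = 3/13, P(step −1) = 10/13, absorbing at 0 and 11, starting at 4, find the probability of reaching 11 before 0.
P(hit 11 before 0) = (1 − (10/3)^4) / (1 − (10/3)^11) = 3098979/14285688979

Let u_k denote P(reach 11 before 0 | start at k). Boundary: u_0 = 0, u_11 = 1. Recurrence: u_k = 3/13·u_{k+1} + 10/13·u_{k-1} for 1 ≤ k ≤ 10. Try u_k = A + B·r^k with r = q/p = (10/13)/(3/13) = 10/3. Substitution satisfies the recurrence; boundary conditions give:
  u_k = (1 − r^k) / (1 − r^N) = (1 − (10/3)^4) / (1 − (10/3)^11) = 3098979/14285688979.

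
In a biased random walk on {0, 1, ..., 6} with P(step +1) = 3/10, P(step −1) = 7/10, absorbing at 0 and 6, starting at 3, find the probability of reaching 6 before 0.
P(hit 6 before 0) = (1 − (7/3)^3) / (1 − (7/3)^6) = 27/370

Let u_k denote P(reach 6 before 0 | start at k). Boundary: u_0 = 0, u_6 = 1. Recurrence: u_k = 3/10·u_{k+1} + 7/10·u_{k-1} for 1 ≤ k ≤ 5. Try u_k = A + B·r^k with r = q/p = (7/10)/(3/10) = 7/3. Substitution satisfies the recurrence; boundary conditions give:
  u_k = (1 − r^k) / (1 − r^N) = (1 − (7/3)^3) / (1 − (7/3)^6) = 27/370.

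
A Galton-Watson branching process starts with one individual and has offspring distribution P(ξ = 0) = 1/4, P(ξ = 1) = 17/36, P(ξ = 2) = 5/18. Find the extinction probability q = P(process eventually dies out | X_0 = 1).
q = 9/10

The pgf is f(s) = 1/4 + 17/36·s + 5/18·s². The extinction probability q is the smallest fixed point of f in [0, 1]. Setting s = f(s):
  5/18·s² + (17/36 − 1)·s + 1/4 = 0
  5/18·s² − (1/4 + 5/18)·s + 1/4 = 0
which factors as (s − 1)·(5/18·s − 1/4) = 0, giving roots s = 1 and s = (1/4)/(5/18) = 9/10.
Mean offspring μ = 17/36 + 2·5/18 = 37/36 > 1 (supercritical), so q < 1. The extinction probability is the smaller root: q = (1/4)/(5/18) = 9/10.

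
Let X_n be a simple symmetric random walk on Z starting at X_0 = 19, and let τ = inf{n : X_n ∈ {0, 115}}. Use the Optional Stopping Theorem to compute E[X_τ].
E[X_τ] = 19

X_n is a martingale and τ is a bounded-mean stopping time (indeed τ is finite a.s. with bounded expectation since the walk is in a bounded region). By the OST, E[X_τ] = E[X_0] = 19. Equivalently: E[X_τ] = 115 · P(hit 115 first) + 0 · P(hit 0 first) = 115 · (19/115) = 19.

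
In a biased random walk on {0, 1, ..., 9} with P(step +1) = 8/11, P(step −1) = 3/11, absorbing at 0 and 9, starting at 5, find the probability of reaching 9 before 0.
P(hit 9 before 0) = (1 − (3/8)^5) / (1 − (3/8)^9) = 26644480/26839609

Let u_k denote P(reach 9 before 0 | start at k). Boundary: u_0 = 0, u_9 = 1. Recurrence: u_k = 8/11·u_{k+1} + 3/11·u_{k-1} for 1 ≤ k ≤ 8. Try u_k = A + B·r^k with r = q/p = (3/11)/(8/11) = 3/8. Substitution satisfies the recurrence; boundary conditions give:
  u_k = (1 − r^k) / (1 − r^N) = (1 − (3/8)^5) / (1 − (3/8)^9) = 26644480/26839609.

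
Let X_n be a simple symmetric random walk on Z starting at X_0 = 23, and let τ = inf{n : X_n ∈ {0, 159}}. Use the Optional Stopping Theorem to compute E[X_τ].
E[X_τ] = 23

X_n is a martingale and τ is a bounded-mean stopping time (indeed τ is finite a.s. with bounded expectation since the walk is in a bounded region). By the OST, E[X_τ] = E[X_0] = 23. Equivalently: E[X_τ] = 159 · P(hit 159 first) + 0 · P(hit 0 first) = 159 · (23/159) = 23.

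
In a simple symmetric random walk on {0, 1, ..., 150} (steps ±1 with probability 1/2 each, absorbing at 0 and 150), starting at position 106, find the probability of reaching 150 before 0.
P(hit 150 before 0) = 106/150 = 53/75

Let u_k = P(hit 150 before 0 | start at k). Then u_0 = 0, u_150 = 1, and u_k = u_{k-1}/2 + u_{k+1}/2 for 1 ≤ k ≤ 149. This harmonic recurrence is solved by u_k = k/150, giving u_106 = 106/150 = 53/75.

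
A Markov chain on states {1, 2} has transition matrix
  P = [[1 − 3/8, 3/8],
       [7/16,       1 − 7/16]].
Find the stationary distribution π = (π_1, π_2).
π_1 = 7/13, π_2 = 6/13

Solve πP = π with π_1 + π_2 = 1. From πP = π: π_1 · (1 − 3/8) + π_2 · 7/16 = π_1 ⇒ π_2 · 7/16 = π_1 · 3/8 ⇒ π_2/π_1 = (3/8)/(7/16) = 6/7. Together with π_1 + π_2 = 1:
  π_1 = (7/16)/(3/8 + 7/16) = (7/16)/(13/16) = 7/13,
  π_2 = (3/8)/(3/8 + 7/16) = (3/8)/(13/16) = 6/13.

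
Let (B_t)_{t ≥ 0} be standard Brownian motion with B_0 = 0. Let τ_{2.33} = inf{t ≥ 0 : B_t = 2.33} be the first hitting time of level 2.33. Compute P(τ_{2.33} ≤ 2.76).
P(τ_{2.33} ≤ 2.76) = 2(1 − Φ(2.33/√2.76)) = 2(1 − Φ(1.4025)) ≈ 0.1608

By the reflection principle for standard BM, P(τ_b ≤ t) = 2 · P(B_t ≥ b). Since B_t ~ N(0, t), P(B_t ≥ 2.33) = 1 − Φ(2.33/√t) = 1 − Φ(2.33/√2.76) = 1 − Φ(1.4025) ≈ 0.08038. Doubling: P(τ_{2.33} ≤ 2.76) ≈ 2 · 0.08038 = 0.16076 ≈ 0.1608.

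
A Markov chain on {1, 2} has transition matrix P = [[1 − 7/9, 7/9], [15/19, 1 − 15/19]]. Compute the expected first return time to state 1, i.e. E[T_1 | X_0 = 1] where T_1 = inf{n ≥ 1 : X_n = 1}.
E[T_1 | X_0 = 1] = 1/π_1 = 268/135

For an irreducible recurrent Markov chain with stationary distribution π, E[T_i | X_0 = i] = 1/π_i (Kac's formula). Here π_1 = (15/19)/(7/9 + 15/19) = (15/19)/(268/171) = 135/268, so E[T_1 | X_0 = 1] = 1/π_1 = (7/9 + 15/19)/(15/19) = (268/171)/(15/19) = 268/135.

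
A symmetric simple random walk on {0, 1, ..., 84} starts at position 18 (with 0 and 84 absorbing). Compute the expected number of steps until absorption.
E[τ | X_0 = 18] = 1188

Let v_k = E[τ | X_0 = k]. Boundary: v_0 = v_84 = 0. Recurrence: v_k = 1 + (v_{k-1} + v_{k+1})/2 for 1 ≤ k ≤ 83. The particular solution to v_k − (v_{k-1} + v_{k+1})/2 = 1 is v_k = −k^2. Adding homogeneous solution A + B k and matching boundaries gives v_k = k (84 − k). Substituting k = 18: v_18 = 18 · 66 = 1188.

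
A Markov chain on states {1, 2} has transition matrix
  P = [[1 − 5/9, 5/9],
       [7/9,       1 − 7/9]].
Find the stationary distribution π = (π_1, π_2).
π_1 = 7/12, π_2 = 5/12

Solve πP = π with π_1 + π_2 = 1. From πP = π: π_1 · (1 − 5/9) + π_2 · 7/9 = π_1 ⇒ π_2 · 7/9 = π_1 · 5/9 ⇒ π_2/π_1 = (5/9)/(7/9) = 5/7. Together with π_1 + π_2 = 1:
  π_1 = (7/9)/(5/9 + 7/9) = (7/9)/(4/3) = 7/12,
  π_2 = (5/9)/(5/9 + 7/9) = (5/9)/(4/3) = 5/12.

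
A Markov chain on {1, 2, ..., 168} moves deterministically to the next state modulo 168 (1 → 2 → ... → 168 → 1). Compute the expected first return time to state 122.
E[T_122 | X_0 = 122] = 168

The chain cycles deterministically, so starting at state 122 it returns in exactly 168 steps. Equivalently, the stationary distribution is uniform π_j = 1/168 for every state j, so by Kac's formula E[T_122] = 1/π_122 = 168.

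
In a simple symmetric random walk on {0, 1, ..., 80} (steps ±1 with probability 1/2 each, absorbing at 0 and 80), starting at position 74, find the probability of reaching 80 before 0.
P(hit 80 before 0) = 74/80 = 37/40

Let u_k = P(hit 80 before 0 | start at k). Then u_0 = 0, u_80 = 1, and u_k = u_{k-1}/2 + u_{k+1}/2 for 1 ≤ k ≤ 79. This harmonic recurrence is solved by u_k = k/80, giving u_74 = 74/80 = 37/40.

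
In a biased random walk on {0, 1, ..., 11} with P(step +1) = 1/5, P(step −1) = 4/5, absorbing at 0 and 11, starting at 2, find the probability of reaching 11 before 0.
P(hit 11 before 0) = (1 − (4)^2) / (1 − (4)^11) = 5/1398101

Let u_k denote P(reach 11 before 0 | start at k). Boundary: u_0 = 0, u_11 = 1. Recurrence: u_k = 1/5·u_{k+1} + 4/5·u_{k-1} for 1 ≤ k ≤ 10. Try u_k = A + B·r^k with r = q/p = (4/5)/(1/5) = 4. Substitution satisfies the recurrence; boundary conditions give:
  u_k = (1 − r^k) / (1 − r^N) = (1 − (4)^2) / (1 − (4)^11) = 5/1398101.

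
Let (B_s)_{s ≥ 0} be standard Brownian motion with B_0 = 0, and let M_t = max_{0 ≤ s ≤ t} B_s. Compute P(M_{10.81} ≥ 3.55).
P(M_{10.81} ≥ 3.55) = 2·P(B_{10.81} ≥ 3.55) = 2(1 − Φ(3.55/√10.81)) ≈ 0.2803

By the reflection principle for Brownian motion, P(M_t ≥ a) = 2 · P(B_t ≥ a) for a ≥ 0. Since B_t ~ N(0, t), P(B_t ≥ 3.55) = 1 − Φ(3.55/√t) = 1 − Φ(3.55/√10.81) = 1 − Φ(1.0797). So
  P(M_{10.81} ≥ 3.55) = 2(1 − Φ(1.0797)) ≈ 0.2803.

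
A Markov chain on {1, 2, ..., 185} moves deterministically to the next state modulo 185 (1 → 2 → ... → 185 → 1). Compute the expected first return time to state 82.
E[T_82 | X_0 = 82] = 185

The chain cycles deterministically, so starting at state 82 it returns in exactly 185 steps. Equivalently, the stationary distribution is uniform π_j = 1/185 for every state j, so by Kac's formula E[T_82] = 1/π_82 = 185.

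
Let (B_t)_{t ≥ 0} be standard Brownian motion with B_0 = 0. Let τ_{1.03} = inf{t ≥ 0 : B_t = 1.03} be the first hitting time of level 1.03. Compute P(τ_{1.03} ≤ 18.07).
P(τ_{1.03} ≤ 18.07) = 2(1 − Φ(1.03/√18.07)) = 2(1 − Φ(0.2423)) ≈ 0.8085

By the reflection principle for standard BM, P(τ_b ≤ t) = 2 · P(B_t ≥ b). Since B_t ~ N(0, t), P(B_t ≥ 1.03) = 1 − Φ(1.03/√t) = 1 − Φ(1.03/√18.07) = 1 − Φ(0.2423) ≈ 0.40427. Doubling: P(τ_{1.03} ≤ 18.07) ≈ 2 · 0.40427 = 0.80854 ≈ 0.8085.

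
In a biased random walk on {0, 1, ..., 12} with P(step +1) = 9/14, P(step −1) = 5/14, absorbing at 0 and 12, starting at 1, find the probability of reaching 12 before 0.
P(hit 12 before 0) = (1 − (5/9)^1) / (1 − (5/9)^12) = 31381059609/70546348964

Let u_k denote P(reach 12 before 0 | start at k). Boundary: u_0 = 0, u_12 = 1. Recurrence: u_k = 9/14·u_{k+1} + 5/14·u_{k-1} for 1 ≤ k ≤ 11. Try u_k = A + B·r^k with r = q/p = (5/14)/(9/14) = 5/9. Substitution satisfies the recurrence; boundary conditions give:
  u_k = (1 − r^k) / (1 − r^N) = (1 − (5/9)^1) / (1 − (5/9)^12) = 31381059609/70546348964.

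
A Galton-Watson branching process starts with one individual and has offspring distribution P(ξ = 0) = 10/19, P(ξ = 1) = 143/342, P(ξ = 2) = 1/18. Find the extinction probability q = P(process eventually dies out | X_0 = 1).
q = 1

Mean offspring μ = 0·10/19 + 1·143/342 + 2·1/18 = 181/342 ≤ 1. For μ ≤ 1 with offspring not concentrated at 1, the Galton-Watson process goes extinct almost surely, so q = 1.
(Algebraic check: The pgf is f(s) = 10/19 + 143/342·s + 1/18·s². The extinction probability q is the smallest fixed point of f in [0, 1]. Setting s = f(s):
  1/18·s² + (143/342 − 1)·s + 10/19 = 0
  1/18·s² − (10/19 + 1/18)·s + 10/19 = 0
which factors as (s − 1)·(1/18·s − 10/19) = 0, giving roots s = 1 and s = (10/19)/(1/18) = 180/19. Since 180/19 ≥ 1, the smallest root in [0, 1] is s = 1.)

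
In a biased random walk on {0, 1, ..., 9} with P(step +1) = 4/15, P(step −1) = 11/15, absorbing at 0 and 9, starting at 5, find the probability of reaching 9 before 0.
P(hit 9 before 0) = (1 − (11/4)^5) / (1 − (11/4)^9) = 5852416/336812221

Let u_k denote P(reach 9 before 0 | start at k). Boundary: u_0 = 0, u_9 = 1. Recurrence: u_k = 4/15·u_{k+1} + 11/15·u_{k-1} for 1 ≤ k ≤ 8. Try u_k = A + B·r^k with r = q/p = (11/15)/(4/15) = 11/4. Substitution satisfies the recurrence; boundary conditions give:
  u_k = (1 − r^k) / (1 − r^N) = (1 − (11/4)^5) / (1 − (11/4)^9) = 5852416/336812221.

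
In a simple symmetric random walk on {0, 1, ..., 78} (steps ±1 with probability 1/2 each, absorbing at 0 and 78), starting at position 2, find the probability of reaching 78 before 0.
P(hit 78 before 0) = 2/78 = 1/39

Let u_k = P(hit 78 before 0 | start at k). Then u_0 = 0, u_78 = 1, and u_k = u_{k-1}/2 + u_{k+1}/2 for 1 ≤ k ≤ 77. This harmonic recurrence is solved by u_k = k/78, giving u_2 = 2/78 = 1/39.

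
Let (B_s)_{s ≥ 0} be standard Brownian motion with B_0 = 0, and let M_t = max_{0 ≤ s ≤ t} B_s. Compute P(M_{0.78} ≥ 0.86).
P(M_{0.78} ≥ 0.86) = 2·P(B_{0.78} ≥ 0.86) = 2(1 − Φ(0.86/√0.78)) ≈ 0.3302

By the reflection principle for Brownian motion, P(M_t ≥ a) = 2 · P(B_t ≥ a) for a ≥ 0. Since B_t ~ N(0, t), P(B_t ≥ 0.86) = 1 − Φ(0.86/√t) = 1 − Φ(0.86/√0.78) = 1 − Φ(0.9738). So
  P(M_{0.78} ≥ 0.86) = 2(1 − Φ(0.9738)) ≈ 0.3302.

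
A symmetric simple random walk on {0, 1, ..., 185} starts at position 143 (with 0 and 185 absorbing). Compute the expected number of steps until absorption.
E[τ | X_0 = 143] = 6006

Let v_k = E[τ | X_0 = k]. Boundary: v_0 = v_185 = 0. Recurrence: v_k = 1 + (v_{k-1} + v_{k+1})/2 for 1 ≤ k ≤ 184. The particular solution to v_k − (v_{k-1} + v_{k+1})/2 = 1 is v_k = −k^2. Adding homogeneous solution A + B k and matching boundaries gives v_k = k (185 − k). Substituting k = 143: v_143 = 143 · 42 = 6006.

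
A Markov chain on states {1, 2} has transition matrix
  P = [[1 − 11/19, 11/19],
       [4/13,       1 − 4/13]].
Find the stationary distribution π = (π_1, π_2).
π_1 = 76/219, π_2 = 143/219

Solve πP = π with π_1 + π_2 = 1. From πP = π: π_1 · (1 − 11/19) + π_2 · 4/13 = π_1 ⇒ π_2 · 4/13 = π_1 · 11/19 ⇒ π_2/π_1 = (11/19)/(4/13) = 143/76. Together with π_1 + π_2 = 1:
  π_1 = (4/13)/(11/19 + 4/13) = (4/13)/(219/247) = 76/219,
  π_2 = (11/19)/(11/19 + 4/13) = (11/19)/(219/247) = 143/219.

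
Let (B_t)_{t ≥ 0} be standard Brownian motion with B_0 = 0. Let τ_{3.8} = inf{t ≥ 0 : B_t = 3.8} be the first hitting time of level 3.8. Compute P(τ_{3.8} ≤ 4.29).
P(τ_{3.8} ≤ 4.29) = 2(1 − Φ(3.8/√4.29)) = 2(1 − Φ(1.8347)) ≈ 0.0666

By the reflection principle for standard BM, P(τ_b ≤ t) = 2 · P(B_t ≥ b). Since B_t ~ N(0, t), P(B_t ≥ 3.8) = 1 − Φ(3.8/√t) = 1 − Φ(3.8/√4.29) = 1 − Φ(1.8347) ≈ 0.03328. Doubling: P(τ_{3.8} ≤ 4.29) ≈ 2 · 0.03328 = 0.06656 ≈ 0.0666.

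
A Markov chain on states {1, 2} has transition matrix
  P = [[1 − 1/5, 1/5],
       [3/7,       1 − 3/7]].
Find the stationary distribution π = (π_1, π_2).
π_1 = 15/22, π_2 = 7/22

Solve πP = π with π_1 + π_2 = 1. From πP = π: π_1 · (1 − 1/5) + π_2 · 3/7 = π_1 ⇒ π_2 · 3/7 = π_1 · 1/5 ⇒ π_2/π_1 = (1/5)/(3/7) = 7/15. Together with π_1 + π_2 = 1:
  π_1 = (3/7)/(1/5 + 3/7) = (3/7)/(22/35) = 15/22,
  π_2 = (1/5)/(1/5 + 3/7) = (1/5)/(22/35) = 7/22.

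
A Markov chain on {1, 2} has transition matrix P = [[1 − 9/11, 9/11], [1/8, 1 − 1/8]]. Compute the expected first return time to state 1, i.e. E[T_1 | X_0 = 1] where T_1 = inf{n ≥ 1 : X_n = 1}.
E[T_1 | X_0 = 1] = 1/π_1 = 83/11

For an irreducible recurrent Markov chain with stationary distribution π, E[T_i | X_0 = i] = 1/π_i (Kac's formula). Here π_1 = (1/8)/(9/11 + 1/8) = (1/8)/(83/88) = 11/83, so E[T_1 | X_0 = 1] = 1/π_1 = (9/11 + 1/8)/(1/8) = (83/88)/(1/8) = 83/11.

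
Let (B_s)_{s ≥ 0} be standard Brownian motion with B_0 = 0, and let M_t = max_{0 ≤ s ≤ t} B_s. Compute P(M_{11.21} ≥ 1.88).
P(M_{11.21} ≥ 1.88) = 2·P(B_{11.21} ≥ 1.88) = 2(1 − Φ(1.88/√11.21)) ≈ 0.5745

By the reflection principle for Brownian motion, P(M_t ≥ a) = 2 · P(B_t ≥ a) for a ≥ 0. Since B_t ~ N(0, t), P(B_t ≥ 1.88) = 1 − Φ(1.88/√t) = 1 − Φ(1.88/√11.21) = 1 − Φ(0.5615). So
  P(M_{11.21} ≥ 1.88) = 2(1 − Φ(0.5615)) ≈ 0.5745.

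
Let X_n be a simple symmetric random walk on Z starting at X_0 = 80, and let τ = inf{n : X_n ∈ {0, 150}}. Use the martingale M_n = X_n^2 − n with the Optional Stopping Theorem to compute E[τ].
E[τ] = 5600

M_n = X_n^2 − n is a martingale (since E[X_{n+1}^2 | F_n] = X_n^2 + 1). By OST (τ has finite mean in a bounded region), E[M_τ] = E[M_0] = X_0^2 − 0 = 80^2 = 6400. Also E[M_τ] = E[X_τ^2] − E[τ]. The walk exits at 0 or 150, with P(hit 150 first) = 80/150, so E[X_τ^2] = 150^2 · 80/150 + 0 = 12000. Thus E[τ] = E[X_τ^2] − E[M_τ] = 12000 − 6400 = 5600 = 80(150 − 80) = 5600.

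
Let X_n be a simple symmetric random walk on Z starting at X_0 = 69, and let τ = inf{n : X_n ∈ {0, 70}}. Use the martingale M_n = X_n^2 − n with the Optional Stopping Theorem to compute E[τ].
E[τ] = 69

M_n = X_n^2 − n is a martingale (since E[X_{n+1}^2 | F_n] = X_n^2 + 1). By OST (τ has finite mean in a bounded region), E[M_τ] = E[M_0] = X_0^2 − 0 = 69^2 = 4761. Also E[M_τ] = E[X_τ^2] − E[τ]. The walk exits at 0 or 70, with P(hit 70 first) = 69/70, so E[X_τ^2] = 70^2 · 69/70 + 0 = 4830. Thus E[τ] = E[X_τ^2] − E[M_τ] = 4830 − 4761 = 69 = 69(70 − 69) = 69.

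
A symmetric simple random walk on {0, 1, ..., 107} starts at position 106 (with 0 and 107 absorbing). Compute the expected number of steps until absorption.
E[τ | X_0 = 106] = 106

Let v_k = E[τ | X_0 = k]. Boundary: v_0 = v_107 = 0. Recurrence: v_k = 1 + (v_{k-1} + v_{k+1})/2 for 1 ≤ k ≤ 106. The particular solution to v_k − (v_{k-1} + v_{k+1})/2 = 1 is v_k = −k^2. Adding homogeneous solution A + B k and matching boundaries gives v_k = k (107 − k). Substituting k = 106: v_106 = 106 · 1 = 106.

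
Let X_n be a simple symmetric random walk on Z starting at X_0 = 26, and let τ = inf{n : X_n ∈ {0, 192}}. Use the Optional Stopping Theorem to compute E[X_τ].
E[X_τ] = 26

X_n is a martingale and τ is a bounded-mean stopping time (indeed τ is finite a.s. with bounded expectation since the walk is in a bounded region). By the OST, E[X_τ] = E[X_0] = 26. Equivalently: E[X_τ] = 192 · P(hit 192 first) + 0 · P(hit 0 first) = 192 · (26/192) = 26.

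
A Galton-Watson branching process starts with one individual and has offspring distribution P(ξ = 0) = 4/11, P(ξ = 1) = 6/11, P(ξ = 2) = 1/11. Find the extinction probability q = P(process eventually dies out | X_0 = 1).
q = 1

Mean offspring μ = 0·4/11 + 1·6/11 + 2·1/11 = 8/11 ≤ 1. For μ ≤ 1 with offspring not concentrated at 1, the Galton-Watson process goes extinct almost surely, so q = 1.
(Algebraic check: The pgf is f(s) = 4/11 + 6/11·s + 1/11·s². The extinction probability q is the smallest fixed point of f in [0, 1]. Setting s = f(s):
  1/11·s² + (6/11 − 1)·s + 4/11 = 0
  1/11·s² − (4/11 + 1/11)·s + 4/11 = 0
which factors as (s − 1)·(1/11·s − 4/11) = 0, giving roots s = 1 and s = (4/11)/(1/11) = 4. Since 4 ≥ 1, the smallest root in [0, 1] is s = 1.)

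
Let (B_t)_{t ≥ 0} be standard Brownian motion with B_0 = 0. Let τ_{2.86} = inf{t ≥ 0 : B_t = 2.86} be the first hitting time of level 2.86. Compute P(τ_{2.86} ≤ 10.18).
P(τ_{2.86} ≤ 10.18) = 2(1 − Φ(2.86/√10.18)) = 2(1 − Φ(0.8964)) ≈ 0.3700

By the reflection principle for standard BM, P(τ_b ≤ t) = 2 · P(B_t ≥ b). Since B_t ~ N(0, t), P(B_t ≥ 2.86) = 1 − Φ(2.86/√t) = 1 − Φ(2.86/√10.18) = 1 − Φ(0.8964) ≈ 0.18502. Doubling: P(τ_{2.86} ≤ 10.18) ≈ 2 · 0.18502 = 0.37004 ≈ 0.3700.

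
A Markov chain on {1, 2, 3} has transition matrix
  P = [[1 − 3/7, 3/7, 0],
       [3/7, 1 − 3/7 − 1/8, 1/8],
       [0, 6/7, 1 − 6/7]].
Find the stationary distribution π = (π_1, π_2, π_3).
π = (48/103, 48/103, 7/103)

This is a birth-death chain on three states, which satisfies detailed balance: π_1 · P_{12} = π_2 · P_{21} and π_2 · P_{23} = π_3 · P_{32}.
From π_1 · 3/7 = π_2 · 3/7: π_2/π_1 = (3/7)/(3/7) = 1.
From π_2 · 1/8 = π_3 · 6/7: π_3/π_2 = (1/8)/(6/7) = 7/48.
Take π_1 proportional to 1; then unnormalized π = (1, 1, 7/48). Normalize by dividing by the sum 103/48:
  π = (48/103, 48/103, 7/103).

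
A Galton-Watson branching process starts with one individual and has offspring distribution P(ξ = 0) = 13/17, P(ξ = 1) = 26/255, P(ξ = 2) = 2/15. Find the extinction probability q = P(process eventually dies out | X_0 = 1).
q = 1

Mean offspring μ = 0·13/17 + 1·26/255 + 2·2/15 = 94/255 ≤ 1. For μ ≤ 1 with offspring not concentrated at 1, the Galton-Watson process goes extinct almost surely, so q = 1.
(Algebraic check: The pgf is f(s) = 13/17 + 26/255·s + 2/15·s². The extinction probability q is the smallest fixed point of f in [0, 1]. Setting s = f(s):
  2/15·s² + (26/255 − 1)·s + 13/17 = 0
  2/15·s² − (13/17 + 2/15)·s + 13/17 = 0
which factors as (s − 1)·(2/15·s − 13/17) = 0, giving roots s = 1 and s = (13/17)/(2/15) = 195/34. Since 195/34 ≥ 1, the smallest root in [0, 1] is s = 1.)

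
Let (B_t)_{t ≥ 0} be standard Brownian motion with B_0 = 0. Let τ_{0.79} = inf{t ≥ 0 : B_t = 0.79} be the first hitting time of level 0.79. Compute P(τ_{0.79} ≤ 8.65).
P(τ_{0.79} ≤ 8.65) = 2(1 − Φ(0.79/√8.65)) = 2(1 − Φ(0.2686)) ≈ 0.7882

By the reflection principle for standard BM, P(τ_b ≤ t) = 2 · P(B_t ≥ b). Since B_t ~ N(0, t), P(B_t ≥ 0.79) = 1 − Φ(0.79/√t) = 1 − Φ(0.79/√8.65) = 1 − Φ(0.2686) ≈ 0.39412. Doubling: P(τ_{0.79} ≤ 8.65) ≈ 2 · 0.39412 = 0.78824 ≈ 0.7882.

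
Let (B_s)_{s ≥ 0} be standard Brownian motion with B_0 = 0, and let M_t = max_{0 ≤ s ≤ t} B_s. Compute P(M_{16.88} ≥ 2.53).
P(M_{16.88} ≥ 2.53) = 2·P(B_{16.88} ≥ 2.53) = 2(1 − Φ(2.53/√16.88)) ≈ 0.5380

By the reflection principle for Brownian motion, P(M_t ≥ a) = 2 · P(B_t ≥ a) for a ≥ 0. Since B_t ~ N(0, t), P(B_t ≥ 2.53) = 1 − Φ(2.53/√t) = 1 − Φ(2.53/√16.88) = 1 − Φ(0.6158). So
  P(M_{16.88} ≥ 2.53) = 2(1 − Φ(0.6158)) ≈ 0.5380.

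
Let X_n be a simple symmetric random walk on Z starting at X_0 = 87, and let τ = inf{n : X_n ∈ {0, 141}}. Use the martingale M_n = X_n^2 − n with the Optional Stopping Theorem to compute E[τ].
E[τ] = 4698

M_n = X_n^2 − n is a martingale (since E[X_{n+1}^2 | F_n] = X_n^2 + 1). By OST (τ has finite mean in a bounded region), E[M_τ] = E[M_0] = X_0^2 − 0 = 87^2 = 7569. Also E[M_τ] = E[X_τ^2] − E[τ]. The walk exits at 0 or 141, with P(hit 141 first) = 87/141, so E[X_τ^2] = 141^2 · 87/141 + 0 = 12267. Thus E[τ] = E[X_τ^2] − E[M_τ] = 12267 − 7569 = 4698 = 87(141 − 87) = 4698.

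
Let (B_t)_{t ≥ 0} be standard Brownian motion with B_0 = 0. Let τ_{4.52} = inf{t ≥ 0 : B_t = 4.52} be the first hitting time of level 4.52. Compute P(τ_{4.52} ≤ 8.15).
P(τ_{4.52} ≤ 8.15) = 2(1 − Φ(4.52/√8.15)) = 2(1 − Φ(1.5833)) ≈ 0.1134

By the reflection principle for standard BM, P(τ_b ≤ t) = 2 · P(B_t ≥ b). Since B_t ~ N(0, t), P(B_t ≥ 4.52) = 1 − Φ(4.52/√t) = 1 − Φ(4.52/√8.15) = 1 − Φ(1.5833) ≈ 0.05668. Doubling: P(τ_{4.52} ≤ 8.15) ≈ 2 · 0.05668 = 0.11336 ≈ 0.1134.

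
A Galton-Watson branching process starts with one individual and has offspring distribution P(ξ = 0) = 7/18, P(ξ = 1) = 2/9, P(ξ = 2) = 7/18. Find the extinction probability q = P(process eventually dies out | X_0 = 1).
q = 1

Mean offspring μ = 0·7/18 + 1·2/9 + 2·7/18 = 1 ≤ 1. For μ ≤ 1 with offspring not concentrated at 1, the Galton-Watson process goes extinct almost surely, so q = 1.
(Algebraic check: The pgf is f(s) = 7/18 + 2/9·s + 7/18·s². The extinction probability q is the smallest fixed point of f in [0, 1]. Setting s = f(s):
  7/18·s² + (2/9 − 1)·s + 7/18 = 0
  7/18·s² − (7/18 + 7/18)·s + 7/18 = 0
which factors as (s − 1)·(7/18·s − 7/18) = 0, giving roots s = 1 and s = (7/18)/(7/18) = 1. Since 1 ≥ 1, the smallest root in [0, 1] is s = 1.)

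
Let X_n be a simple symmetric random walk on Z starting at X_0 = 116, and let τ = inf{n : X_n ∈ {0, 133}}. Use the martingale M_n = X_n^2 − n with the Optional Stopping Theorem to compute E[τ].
E[τ] = 1972

M_n = X_n^2 − n is a martingale (since E[X_{n+1}^2 | F_n] = X_n^2 + 1). By OST (τ has finite mean in a bounded region), E[M_τ] = E[M_0] = X_0^2 − 0 = 116^2 = 13456. Also E[M_τ] = E[X_τ^2] − E[τ]. The walk exits at 0 or 133, with P(hit 133 first) = 116/133, so E[X_τ^2] = 133^2 · 116/133 + 0 = 15428. Thus E[τ] = E[X_τ^2] − E[M_τ] = 15428 − 13456 = 1972 = 116(133 − 116) = 1972.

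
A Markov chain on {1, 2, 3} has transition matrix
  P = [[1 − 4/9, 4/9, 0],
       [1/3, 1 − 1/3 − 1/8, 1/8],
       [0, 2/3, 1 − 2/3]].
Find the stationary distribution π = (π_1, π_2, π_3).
π = (12/31, 16/31, 3/31)

This is a birth-death chain on three states, which satisfies detailed balance: π_1 · P_{12} = π_2 · P_{21} and π_2 · P_{23} = π_3 · P_{32}.
From π_1 · 4/9 = π_2 · 1/3: π_2/π_1 = (4/9)/(1/3) = 4/3.
From π_2 · 1/8 = π_3 · 2/3: π_3/π_2 = (1/8)/(2/3) = 3/16.
Take π_1 proportional to 1; then unnormalized π = (1, 4/3, 1/4). Normalize by dividing by the sum 31/12:
  π = (12/31, 16/31, 3/31).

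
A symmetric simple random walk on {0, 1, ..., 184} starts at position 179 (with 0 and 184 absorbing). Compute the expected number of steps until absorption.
E[τ | X_0 = 179] = 895

Let v_k = E[τ | X_0 = k]. Boundary: v_0 = v_184 = 0. Recurrence: v_k = 1 + (v_{k-1} + v_{k+1})/2 for 1 ≤ k ≤ 183. The particular solution to v_k − (v_{k-1} + v_{k+1})/2 = 1 is v_k = −k^2. Adding homogeneous solution A + B k and matching boundaries gives v_k = k (184 − k). Substituting k = 179: v_179 = 179 · 5 = 895.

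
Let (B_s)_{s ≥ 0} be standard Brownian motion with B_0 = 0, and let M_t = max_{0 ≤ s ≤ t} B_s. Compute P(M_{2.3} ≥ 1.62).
P(M_{2.3} ≥ 1.62) = 2·P(B_{2.3} ≥ 1.62) = 2(1 − Φ(1.62/√2.3)) ≈ 0.2854

By the reflection principle for Brownian motion, P(M_t ≥ a) = 2 · P(B_t ≥ a) for a ≥ 0. Since B_t ~ N(0, t), P(B_t ≥ 1.62) = 1 − Φ(1.62/√t) = 1 − Φ(1.62/√2.3) = 1 − Φ(1.0682). So
  P(M_{2.3} ≥ 1.62) = 2(1 − Φ(1.0682)) ≈ 0.2854.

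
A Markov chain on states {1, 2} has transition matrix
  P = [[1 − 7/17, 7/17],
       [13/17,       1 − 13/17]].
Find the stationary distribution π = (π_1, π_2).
π_1 = 13/20, π_2 = 7/20

Solve πP = π with π_1 + π_2 = 1. From πP = π: π_1 · (1 − 7/17) + π_2 · 13/17 = π_1 ⇒ π_2 · 13/17 = π_1 · 7/17 ⇒ π_2/π_1 = (7/17)/(13/17) = 7/13. Together with π_1 + π_2 = 1:
  π_1 = (13/17)/(7/17 + 13/17) = (13/17)/(20/17) = 13/20,
  π_2 = (7/17)/(7/17 + 13/17) = (7/17)/(20/17) = 7/20.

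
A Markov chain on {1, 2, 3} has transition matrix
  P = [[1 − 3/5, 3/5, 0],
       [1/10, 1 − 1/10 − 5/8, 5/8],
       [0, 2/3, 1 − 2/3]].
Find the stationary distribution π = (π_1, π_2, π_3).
π = (8/101, 48/101, 45/101)

This is a birth-death chain on three states, which satisfies detailed balance: π_1 · P_{12} = π_2 · P_{21} and π_2 · P_{23} = π_3 · P_{32}.
From π_1 · 3/5 = π_2 · 1/10: π_2/π_1 = (3/5)/(1/10) = 6.
From π_2 · 5/8 = π_3 · 2/3: π_3/π_2 = (5/8)/(2/3) = 15/16.
Take π_1 proportional to 1; then unnormalized π = (1, 6, 45/8). Normalize by dividing by the sum 101/8:
  π = (8/101, 48/101, 45/101).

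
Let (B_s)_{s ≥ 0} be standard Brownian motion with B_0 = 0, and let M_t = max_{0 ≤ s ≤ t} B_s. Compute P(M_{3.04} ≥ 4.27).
P(M_{3.04} ≥ 4.27) = 2·P(B_{3.04} ≥ 4.27) = 2(1 − Φ(4.27/√3.04)) ≈ 0.0143

By the reflection principle for Brownian motion, P(M_t ≥ a) = 2 · P(B_t ≥ a) for a ≥ 0. Since B_t ~ N(0, t), P(B_t ≥ 4.27) = 1 − Φ(4.27/√t) = 1 − Φ(4.27/√3.04) = 1 − Φ(2.4490). So
  P(M_{3.04} ≥ 4.27) = 2(1 − Φ(2.4490)) ≈ 0.0143.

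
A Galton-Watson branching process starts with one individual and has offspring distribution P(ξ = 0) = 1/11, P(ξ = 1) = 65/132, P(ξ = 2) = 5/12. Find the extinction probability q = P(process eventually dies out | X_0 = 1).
q = 12/55

The pgf is f(s) = 1/11 + 65/132·s + 5/12·s². The extinction probability q is the smallest fixed point of f in [0, 1]. Setting s = f(s):
  5/12·s² + (65/132 − 1)·s + 1/11 = 0
  5/12·s² − (1/11 + 5/12)·s + 1/11 = 0
which factors as (s − 1)·(5/12·s − 1/11) = 0, giving roots s = 1 and s = (1/11)/(5/12) = 12/55.
Mean offspring μ = 65/132 + 2·5/12 = 175/132 > 1 (supercritical), so q < 1. The extinction probability is the smaller root: q = (1/11)/(5/12) = 12/55.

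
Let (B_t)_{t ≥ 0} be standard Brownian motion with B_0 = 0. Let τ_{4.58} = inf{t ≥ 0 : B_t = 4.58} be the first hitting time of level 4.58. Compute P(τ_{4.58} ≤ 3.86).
P(τ_{4.58} ≤ 3.86) = 2(1 − Φ(4.58/√3.86)) = 2(1 − Φ(2.3312)) ≈ 0.0197

By the reflection principle for standard BM, P(τ_b ≤ t) = 2 · P(B_t ≥ b). Since B_t ~ N(0, t), P(B_t ≥ 4.58) = 1 − Φ(4.58/√t) = 1 − Φ(4.58/√3.86) = 1 − Φ(2.3312) ≈ 0.00987. Doubling: P(τ_{4.58} ≤ 3.86) ≈ 2 · 0.00987 = 0.01974 ≈ 0.0197.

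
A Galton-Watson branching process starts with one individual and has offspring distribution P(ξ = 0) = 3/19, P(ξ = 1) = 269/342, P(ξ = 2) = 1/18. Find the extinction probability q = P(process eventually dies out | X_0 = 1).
q = 1

Mean offspring μ = 0·3/19 + 1·269/342 + 2·1/18 = 307/342 ≤ 1. For μ ≤ 1 with offspring not concentrated at 1, the Galton-Watson process goes extinct almost surely, so q = 1.
(Algebraic check: The pgf is f(s) = 3/19 + 269/342·s + 1/18·s². The extinction probability q is the smallest fixed point of f in [0, 1]. Setting s = f(s):
  1/18·s² + (269/342 − 1)·s + 3/19 = 0
  1/18·s² − (3/19 + 1/18)·s + 3/19 = 0
which factors as (s − 1)·(1/18·s − 3/19) = 0, giving roots s = 1 and s = (3/19)/(1/18) = 54/19. Since 54/19 ≥ 1, the smallest root in [0, 1] is s = 1.)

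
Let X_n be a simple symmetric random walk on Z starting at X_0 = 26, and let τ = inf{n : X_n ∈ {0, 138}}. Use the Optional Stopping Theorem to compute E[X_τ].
E[X_τ] = 26

X_n is a martingale and τ is a bounded-mean stopping time (indeed τ is finite a.s. with bounded expectation since the walk is in a bounded region). By the OST, E[X_τ] = E[X_0] = 26. Equivalently: E[X_τ] = 138 · P(hit 138 first) + 0 · P(hit 0 first) = 138 · (26/138) = 26.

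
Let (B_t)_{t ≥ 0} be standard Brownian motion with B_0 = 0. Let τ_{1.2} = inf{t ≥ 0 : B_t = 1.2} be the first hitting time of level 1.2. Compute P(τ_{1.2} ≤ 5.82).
P(τ_{1.2} ≤ 5.82) = 2(1 − Φ(1.2/√5.82)) = 2(1 − Φ(0.4974)) ≈ 0.6189

By the reflection principle for standard BM, P(τ_b ≤ t) = 2 · P(B_t ≥ b). Since B_t ~ N(0, t), P(B_t ≥ 1.2) = 1 − Φ(1.2/√t) = 1 − Φ(1.2/√5.82) = 1 − Φ(0.4974) ≈ 0.30945. Doubling: P(τ_{1.2} ≤ 5.82) ≈ 2 · 0.30945 = 0.61890 ≈ 0.6189.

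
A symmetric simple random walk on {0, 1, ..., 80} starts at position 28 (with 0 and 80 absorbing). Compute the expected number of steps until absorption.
E[τ | X_0 = 28] = 1456

Let v_k = E[τ | X_0 = k]. Boundary: v_0 = v_80 = 0. Recurrence: v_k = 1 + (v_{k-1} + v_{k+1})/2 for 1 ≤ k ≤ 79. The particular solution to v_k − (v_{k-1} + v_{k+1})/2 = 1 is v_k = −k^2. Adding homogeneous solution A + B k and matching boundaries gives v_k = k (80 − k). Substituting k = 28: v_28 = 28 · 52 = 1456.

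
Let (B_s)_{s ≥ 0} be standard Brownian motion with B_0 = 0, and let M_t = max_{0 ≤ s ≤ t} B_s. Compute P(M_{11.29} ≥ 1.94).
P(M_{11.29} ≥ 1.94) = 2·P(B_{11.29} ≥ 1.94) = 2(1 − Φ(1.94/√11.29)) ≈ 0.5637

By the reflection principle for Brownian motion, P(M_t ≥ a) = 2 · P(B_t ≥ a) for a ≥ 0. Since B_t ~ N(0, t), P(B_t ≥ 1.94) = 1 − Φ(1.94/√t) = 1 − Φ(1.94/√11.29) = 1 − Φ(0.5774). So
  P(M_{11.29} ≥ 1.94) = 2(1 − Φ(0.5774)) ≈ 0.5637.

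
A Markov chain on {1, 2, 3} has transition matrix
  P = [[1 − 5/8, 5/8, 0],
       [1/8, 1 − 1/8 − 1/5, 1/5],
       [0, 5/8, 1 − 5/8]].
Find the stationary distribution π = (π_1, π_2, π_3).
π = (5/38, 25/38, 4/19)

This is a birth-death chain on three states, which satisfies detailed balance: π_1 · P_{12} = π_2 · P_{21} and π_2 · P_{23} = π_3 · P_{32}.
From π_1 · 5/8 = π_2 · 1/8: π_2/π_1 = (5/8)/(1/8) = 5.
From π_2 · 1/5 = π_3 · 5/8: π_3/π_2 = (1/5)/(5/8) = 8/25.
Take π_1 proportional to 1; then unnormalized π = (1, 5, 8/5). Normalize by dividing by the sum 38/5:
  π = (5/38, 25/38, 4/19).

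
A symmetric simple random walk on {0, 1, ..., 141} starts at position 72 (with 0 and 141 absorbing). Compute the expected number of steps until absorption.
E[τ | X_0 = 72] = 4968

Let v_k = E[τ | X_0 = k]. Boundary: v_0 = v_141 = 0. Recurrence: v_k = 1 + (v_{k-1} + v_{k+1})/2 for 1 ≤ k ≤ 140. The particular solution to v_k − (v_{k-1} + v_{k+1})/2 = 1 is v_k = −k^2. Adding homogeneous solution A + B k and matching boundaries gives v_k = k (141 − k). Substituting k = 72: v_72 = 72 · 69 = 4968.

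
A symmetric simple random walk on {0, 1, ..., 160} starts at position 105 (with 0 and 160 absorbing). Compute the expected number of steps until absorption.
E[τ | X_0 = 105] = 5775

Let v_k = E[τ | X_0 = k]. Boundary: v_0 = v_160 = 0. Recurrence: v_k = 1 + (v_{k-1} + v_{k+1})/2 for 1 ≤ k ≤ 159. The particular solution to v_k − (v_{k-1} + v_{k+1})/2 = 1 is v_k = −k^2. Adding homogeneous solution A + B k and matching boundaries gives v_k = k (160 − k). Substituting k = 105: v_105 = 105 · 55 = 5775.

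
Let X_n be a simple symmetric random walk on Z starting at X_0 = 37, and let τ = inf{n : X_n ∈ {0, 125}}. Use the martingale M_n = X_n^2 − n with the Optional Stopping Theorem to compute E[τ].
E[τ] = 3256

M_n = X_n^2 − n is a martingale (since E[X_{n+1}^2 | F_n] = X_n^2 + 1). By OST (τ has finite mean in a bounded region), E[M_τ] = E[M_0] = X_0^2 − 0 = 37^2 = 1369. Also E[M_τ] = E[X_τ^2] − E[τ]. The walk exits at 0 or 125, with P(hit 125 first) = 37/125, so E[X_τ^2] = 125^2 · 37/125 + 0 = 4625. Thus E[τ] = E[X_τ^2] − E[M_τ] = 4625 − 1369 = 3256 = 37(125 − 37) = 3256.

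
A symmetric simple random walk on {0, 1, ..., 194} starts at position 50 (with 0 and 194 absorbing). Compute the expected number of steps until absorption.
E[τ | X_0 = 50] = 7200

Let v_k = E[τ | X_0 = k]. Boundary: v_0 = v_194 = 0. Recurrence: v_k = 1 + (v_{k-1} + v_{k+1})/2 for 1 ≤ k ≤ 193. The particular solution to v_k − (v_{k-1} + v_{k+1})/2 = 1 is v_k = −k^2. Adding homogeneous solution A + B k and matching boundaries gives v_k = k (194 − k). Substituting k = 50: v_50 = 50 · 144 = 7200.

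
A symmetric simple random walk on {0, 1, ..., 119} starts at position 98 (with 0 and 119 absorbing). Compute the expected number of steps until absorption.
E[τ | X_0 = 98] = 2058

Let v_k = E[τ | X_0 = k]. Boundary: v_0 = v_119 = 0. Recurrence: v_k = 1 + (v_{k-1} + v_{k+1})/2 for 1 ≤ k ≤ 118. The particular solution to v_k − (v_{k-1} + v_{k+1})/2 = 1 is v_k = −k^2. Adding homogeneous solution A + B k and matching boundaries gives v_k = k (119 − k). Substituting k = 98: v_98 = 98 · 21 = 2058.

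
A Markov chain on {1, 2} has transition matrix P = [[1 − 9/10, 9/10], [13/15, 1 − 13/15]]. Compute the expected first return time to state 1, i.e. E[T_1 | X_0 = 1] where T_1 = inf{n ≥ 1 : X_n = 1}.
E[T_1 | X_0 = 1] = 1/π_1 = 53/26

For an irreducible recurrent Markov chain with stationary distribution π, E[T_i | X_0 = i] = 1/π_i (Kac's formula). Here π_1 = (13/15)/(9/10 + 13/15) = (13/15)/(53/30) = 26/53, so E[T_1 | X_0 = 1] = 1/π_1 = (9/10 + 13/15)/(13/15) = (53/30)/(13/15) = 53/26.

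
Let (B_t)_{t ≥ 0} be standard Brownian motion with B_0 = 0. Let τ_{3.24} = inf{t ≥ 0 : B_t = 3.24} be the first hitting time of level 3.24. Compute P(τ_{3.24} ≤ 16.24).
P(τ_{3.24} ≤ 16.24) = 2(1 − Φ(3.24/√16.24)) = 2(1 − Φ(0.8040)) ≈ 0.4214

By the reflection principle for standard BM, P(τ_b ≤ t) = 2 · P(B_t ≥ b). Since B_t ~ N(0, t), P(B_t ≥ 3.24) = 1 − Φ(3.24/√t) = 1 − Φ(3.24/√16.24) = 1 − Φ(0.8040) ≈ 0.21070. Doubling: P(τ_{3.24} ≤ 16.24) ≈ 2 · 0.21070 = 0.42140 ≈ 0.4214.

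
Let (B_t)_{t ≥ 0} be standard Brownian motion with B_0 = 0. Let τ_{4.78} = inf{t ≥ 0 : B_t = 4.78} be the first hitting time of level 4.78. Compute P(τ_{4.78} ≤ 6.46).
P(τ_{4.78} ≤ 6.46) = 2(1 − Φ(4.78/√6.46)) = 2(1 − Φ(1.8807)) ≈ 0.0600

By the reflection principle for standard BM, P(τ_b ≤ t) = 2 · P(B_t ≥ b). Since B_t ~ N(0, t), P(B_t ≥ 4.78) = 1 − Φ(4.78/√t) = 1 − Φ(4.78/√6.46) = 1 − Φ(1.8807) ≈ 0.03001. Doubling: P(τ_{4.78} ≤ 6.46) ≈ 2 · 0.03001 = 0.06002 ≈ 0.0600.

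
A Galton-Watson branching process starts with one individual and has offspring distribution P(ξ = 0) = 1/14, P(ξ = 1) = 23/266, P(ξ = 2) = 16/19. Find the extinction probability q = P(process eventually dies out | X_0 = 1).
q = 19/224

The pgf is f(s) = 1/14 + 23/266·s + 16/19·s². The extinction probability q is the smallest fixed point of f in [0, 1]. Setting s = f(s):
  16/19·s² + (23/266 − 1)·s + 1/14 = 0
  16/19·s² − (1/14 + 16/19)·s + 1/14 = 0
which factors as (s − 1)·(16/19·s − 1/14) = 0, giving roots s = 1 and s = (1/14)/(16/19) = 19/224.
Mean offspring μ = 23/266 + 2·16/19 = 471/266 > 1 (supercritical), so q < 1. The extinction probability is the smaller root: q = (1/14)/(16/19) = 19/224.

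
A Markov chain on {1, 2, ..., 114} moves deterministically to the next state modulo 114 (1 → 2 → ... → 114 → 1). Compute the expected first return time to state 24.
E[T_24 | X_0 = 24] = 114

The chain cycles deterministically, so starting at state 24 it returns in exactly 114 steps. Equivalently, the stationary distribution is uniform π_j = 1/114 for every state j, so by Kac's formula E[T_24] = 1/π_24 = 114.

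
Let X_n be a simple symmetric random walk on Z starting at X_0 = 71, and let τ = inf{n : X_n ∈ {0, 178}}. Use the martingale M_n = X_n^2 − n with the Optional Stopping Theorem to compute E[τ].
E[τ] = 7597

M_n = X_n^2 − n is a martingale (since E[X_{n+1}^2 | F_n] = X_n^2 + 1). By OST (τ has finite mean in a bounded region), E[M_τ] = E[M_0] = X_0^2 − 0 = 71^2 = 5041. Also E[M_τ] = E[X_τ^2] − E[τ]. The walk exits at 0 or 178, with P(hit 178 first) = 71/178, so E[X_τ^2] = 178^2 · 71/178 + 0 = 12638. Thus E[τ] = E[X_τ^2] − E[M_τ] = 12638 − 5041 = 7597 = 71(178 − 71) = 7597.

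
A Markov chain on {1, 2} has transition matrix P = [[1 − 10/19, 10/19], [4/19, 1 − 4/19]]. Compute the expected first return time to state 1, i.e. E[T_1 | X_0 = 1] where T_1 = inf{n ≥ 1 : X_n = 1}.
E[T_1 | X_0 = 1] = 1/π_1 = 7/2

For an irreducible recurrent Markov chain with stationary distribution π, E[T_i | X_0 = i] = 1/π_i (Kac's formula). Here π_1 = (4/19)/(10/19 + 4/19) = (4/19)/(14/19) = 2/7, so E[T_1 | X_0 = 1] = 1/π_1 = (10/19 + 4/19)/(4/19) = (14/19)/(4/19) = 7/2.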